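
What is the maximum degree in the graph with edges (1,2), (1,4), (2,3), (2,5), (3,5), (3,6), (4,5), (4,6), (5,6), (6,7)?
4 (attained at vertices 5, 6)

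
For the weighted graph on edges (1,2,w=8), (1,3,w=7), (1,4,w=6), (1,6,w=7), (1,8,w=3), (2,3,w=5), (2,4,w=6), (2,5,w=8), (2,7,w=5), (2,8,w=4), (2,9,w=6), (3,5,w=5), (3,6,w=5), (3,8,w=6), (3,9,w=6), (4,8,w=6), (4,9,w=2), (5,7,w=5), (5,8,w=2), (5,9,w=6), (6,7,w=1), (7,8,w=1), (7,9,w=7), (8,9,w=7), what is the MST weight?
24 (MST edges: (1,4,w=6), (1,8,w=3), (2,3,w=5), (2,8,w=4), (4,9,w=2), (5,8,w=2), (6,7,w=1), (7,8,w=1); sum of weights 6 + 3 + 5 + 4 + 2 + 2 + 1 + 1 = 24)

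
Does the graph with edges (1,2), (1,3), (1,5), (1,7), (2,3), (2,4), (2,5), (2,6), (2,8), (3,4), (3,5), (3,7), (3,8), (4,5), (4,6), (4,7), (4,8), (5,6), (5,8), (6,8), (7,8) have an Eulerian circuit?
Yes (the graph is connected and all 8 vertices have even degree)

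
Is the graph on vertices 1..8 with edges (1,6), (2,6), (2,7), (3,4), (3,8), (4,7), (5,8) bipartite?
Yes. Partition: {1, 2, 4, 8}, {3, 5, 6, 7}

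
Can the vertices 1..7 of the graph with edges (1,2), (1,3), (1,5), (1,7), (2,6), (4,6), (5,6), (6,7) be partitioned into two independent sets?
Yes. Partition: {1, 6}, {2, 3, 4, 5, 7}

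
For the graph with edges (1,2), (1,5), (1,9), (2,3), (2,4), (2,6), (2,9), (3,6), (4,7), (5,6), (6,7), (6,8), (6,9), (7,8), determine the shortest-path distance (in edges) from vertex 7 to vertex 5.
2 (path: 7 -> 6 -> 5, 2 edges)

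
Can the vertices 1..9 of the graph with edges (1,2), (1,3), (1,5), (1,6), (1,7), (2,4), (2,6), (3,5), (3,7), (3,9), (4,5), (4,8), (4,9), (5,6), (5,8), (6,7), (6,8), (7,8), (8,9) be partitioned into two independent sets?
No (odd cycle of length 3: 5 -> 1 -> 3 -> 5)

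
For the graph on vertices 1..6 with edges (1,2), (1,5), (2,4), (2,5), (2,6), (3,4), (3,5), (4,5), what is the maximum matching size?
3 (matching: (1,5), (2,6), (3,4); upper bound floor(n/2) = floor(6/2) = 3)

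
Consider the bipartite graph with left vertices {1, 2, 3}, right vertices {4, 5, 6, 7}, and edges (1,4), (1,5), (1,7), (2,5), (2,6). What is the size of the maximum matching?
2 (matching: (1,7), (2,6); upper bound min(|L|,|R|) = min(3,4) = 3)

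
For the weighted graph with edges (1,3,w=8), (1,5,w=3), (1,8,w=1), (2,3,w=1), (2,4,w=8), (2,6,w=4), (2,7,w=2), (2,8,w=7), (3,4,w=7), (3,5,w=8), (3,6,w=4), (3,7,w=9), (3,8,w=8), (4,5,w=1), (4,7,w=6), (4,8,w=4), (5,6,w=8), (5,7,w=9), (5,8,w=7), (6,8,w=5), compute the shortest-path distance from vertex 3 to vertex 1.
8 (path: 3 -> 1; weights 8 = 8)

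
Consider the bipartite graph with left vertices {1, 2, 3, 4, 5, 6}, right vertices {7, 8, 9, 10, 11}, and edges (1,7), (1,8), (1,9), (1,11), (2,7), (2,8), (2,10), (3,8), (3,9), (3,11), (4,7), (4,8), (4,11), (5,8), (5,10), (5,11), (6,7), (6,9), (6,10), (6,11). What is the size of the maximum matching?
5 (matching: (1,11), (2,10), (3,9), (4,8), (6,7); upper bound min(|L|,|R|) = min(6,5) = 5)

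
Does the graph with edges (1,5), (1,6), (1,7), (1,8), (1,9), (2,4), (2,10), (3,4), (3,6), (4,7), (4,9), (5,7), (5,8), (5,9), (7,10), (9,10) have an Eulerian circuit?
No (2 vertices have odd degree: {1, 10}; Eulerian circuit requires 0)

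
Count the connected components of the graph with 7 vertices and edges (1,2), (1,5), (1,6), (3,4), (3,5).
2 (components: {1, 2, 3, 4, 5, 6}, {7})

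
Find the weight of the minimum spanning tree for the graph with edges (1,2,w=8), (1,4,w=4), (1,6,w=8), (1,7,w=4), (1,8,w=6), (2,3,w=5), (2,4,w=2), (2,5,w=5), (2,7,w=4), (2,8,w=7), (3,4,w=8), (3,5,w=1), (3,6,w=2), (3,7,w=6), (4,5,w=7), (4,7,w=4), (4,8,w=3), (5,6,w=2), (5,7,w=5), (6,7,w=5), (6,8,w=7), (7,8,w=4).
21 (MST edges: (1,4,w=4), (1,7,w=4), (2,4,w=2), (2,5,w=5), (3,5,w=1), (3,6,w=2), (4,8,w=3); sum of weights 4 + 4 + 2 + 5 + 1 + 2 + 3 = 21)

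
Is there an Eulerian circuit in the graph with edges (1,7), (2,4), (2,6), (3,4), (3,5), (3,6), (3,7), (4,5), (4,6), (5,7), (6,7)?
No (2 vertices have odd degree: {1, 5}; Eulerian circuit requires 0)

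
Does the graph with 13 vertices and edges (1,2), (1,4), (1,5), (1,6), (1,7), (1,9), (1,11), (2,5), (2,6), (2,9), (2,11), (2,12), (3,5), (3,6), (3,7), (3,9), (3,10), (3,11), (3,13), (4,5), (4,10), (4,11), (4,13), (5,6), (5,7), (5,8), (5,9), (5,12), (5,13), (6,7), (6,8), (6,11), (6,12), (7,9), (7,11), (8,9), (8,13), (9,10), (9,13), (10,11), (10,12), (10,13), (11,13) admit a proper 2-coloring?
No (odd cycle of length 3: 4 -> 1 -> 5 -> 4)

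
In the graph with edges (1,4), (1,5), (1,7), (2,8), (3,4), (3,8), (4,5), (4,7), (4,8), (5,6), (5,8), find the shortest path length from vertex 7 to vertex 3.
2 (path: 7 -> 4 -> 3, 2 edges)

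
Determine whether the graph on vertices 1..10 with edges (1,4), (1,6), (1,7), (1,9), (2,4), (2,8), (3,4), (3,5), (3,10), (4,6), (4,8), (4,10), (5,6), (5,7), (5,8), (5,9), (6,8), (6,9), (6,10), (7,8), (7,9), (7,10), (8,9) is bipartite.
No (odd cycle of length 3: 9 -> 1 -> 6 -> 9)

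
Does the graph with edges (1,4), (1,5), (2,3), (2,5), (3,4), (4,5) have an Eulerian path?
Yes (the graph is connected and exactly 2 vertices have odd degree: {4, 5}; any Eulerian path must start and end at those)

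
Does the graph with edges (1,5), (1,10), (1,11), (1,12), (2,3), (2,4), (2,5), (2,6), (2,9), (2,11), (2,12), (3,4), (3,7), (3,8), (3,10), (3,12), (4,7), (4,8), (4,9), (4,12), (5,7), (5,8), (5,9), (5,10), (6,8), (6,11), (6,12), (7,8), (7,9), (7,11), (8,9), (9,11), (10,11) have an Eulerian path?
Yes (the graph is connected and exactly 2 vertices have odd degree: {2, 12}; any Eulerian path must start and end at those)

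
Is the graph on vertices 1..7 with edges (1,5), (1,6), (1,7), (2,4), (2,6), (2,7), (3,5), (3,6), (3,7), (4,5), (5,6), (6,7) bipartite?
No (odd cycle of length 3: 6 -> 1 -> 7 -> 6)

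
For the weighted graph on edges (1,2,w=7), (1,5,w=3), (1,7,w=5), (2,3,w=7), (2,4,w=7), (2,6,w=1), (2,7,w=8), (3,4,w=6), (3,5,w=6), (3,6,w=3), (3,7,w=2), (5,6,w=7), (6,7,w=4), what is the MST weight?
20 (MST edges: (1,5,w=3), (1,7,w=5), (2,6,w=1), (3,4,w=6), (3,6,w=3), (3,7,w=2); sum of weights 3 + 5 + 1 + 6 + 3 + 2 = 20)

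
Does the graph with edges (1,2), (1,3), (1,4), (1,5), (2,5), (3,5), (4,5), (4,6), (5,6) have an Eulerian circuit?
No (2 vertices have odd degree: {4, 5}; Eulerian circuit requires 0)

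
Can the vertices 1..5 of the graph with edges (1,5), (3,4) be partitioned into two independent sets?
Yes. Partition: {1, 2, 3}, {4, 5}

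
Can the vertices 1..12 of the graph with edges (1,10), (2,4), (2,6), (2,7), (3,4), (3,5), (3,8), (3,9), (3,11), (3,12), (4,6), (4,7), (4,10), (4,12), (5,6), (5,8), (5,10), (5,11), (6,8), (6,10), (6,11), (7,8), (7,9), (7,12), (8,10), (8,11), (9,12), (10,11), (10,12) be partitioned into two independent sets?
No (odd cycle of length 3: 8 -> 10 -> 11 -> 8)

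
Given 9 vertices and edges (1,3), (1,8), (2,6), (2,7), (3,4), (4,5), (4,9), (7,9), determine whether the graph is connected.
Yes (BFS from 1 visits [1, 3, 8, 4, 5, 9, 7, 2, 6] — all 9 vertices reached)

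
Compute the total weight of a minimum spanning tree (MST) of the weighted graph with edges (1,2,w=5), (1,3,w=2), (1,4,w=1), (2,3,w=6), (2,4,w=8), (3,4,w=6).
8 (MST edges: (1,2,w=5), (1,3,w=2), (1,4,w=1); sum of weights 5 + 2 + 1 = 8)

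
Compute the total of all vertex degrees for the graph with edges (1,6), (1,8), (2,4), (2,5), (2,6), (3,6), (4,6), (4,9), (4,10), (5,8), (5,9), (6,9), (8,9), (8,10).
28 (handshake: sum of degrees = 2|E| = 2 x 14 = 28)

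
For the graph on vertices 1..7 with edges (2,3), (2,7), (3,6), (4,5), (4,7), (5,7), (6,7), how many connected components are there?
2 (components: {1}, {2, 3, 4, 5, 6, 7})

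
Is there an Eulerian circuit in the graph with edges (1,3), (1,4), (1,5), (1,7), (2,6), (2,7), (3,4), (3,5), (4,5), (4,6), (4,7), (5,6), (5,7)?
No (4 vertices have odd degree: {3, 4, 5, 6}; Eulerian circuit requires 0)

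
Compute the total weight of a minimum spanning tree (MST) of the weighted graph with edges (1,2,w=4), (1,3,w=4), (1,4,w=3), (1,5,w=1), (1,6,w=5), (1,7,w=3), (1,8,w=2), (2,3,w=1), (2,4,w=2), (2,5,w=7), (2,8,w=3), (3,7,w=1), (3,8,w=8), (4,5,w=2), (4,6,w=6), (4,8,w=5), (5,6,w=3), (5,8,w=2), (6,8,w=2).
11 (MST edges: (1,5,w=1), (1,8,w=2), (2,3,w=1), (2,4,w=2), (3,7,w=1), (4,5,w=2), (6,8,w=2); sum of weights 1 + 2 + 1 + 2 + 1 + 2 + 2 = 11)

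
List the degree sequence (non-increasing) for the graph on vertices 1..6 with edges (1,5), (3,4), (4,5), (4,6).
[3, 2, 1, 1, 1, 0] (degrees: deg(1)=1, deg(2)=0, deg(3)=1, deg(4)=3, deg(5)=2, deg(6)=1)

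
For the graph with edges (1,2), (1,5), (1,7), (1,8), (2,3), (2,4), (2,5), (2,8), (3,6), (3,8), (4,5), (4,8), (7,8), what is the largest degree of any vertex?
5 (attained at vertices 2, 8)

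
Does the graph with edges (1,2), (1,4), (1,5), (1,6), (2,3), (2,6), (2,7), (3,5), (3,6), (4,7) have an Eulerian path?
Yes (the graph is connected and exactly 2 vertices have odd degree: {3, 6}; any Eulerian path must start and end at those)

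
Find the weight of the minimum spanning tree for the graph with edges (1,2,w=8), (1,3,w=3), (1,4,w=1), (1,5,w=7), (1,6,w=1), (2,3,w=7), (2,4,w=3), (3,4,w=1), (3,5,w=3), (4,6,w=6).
9 (MST edges: (1,4,w=1), (1,6,w=1), (2,4,w=3), (3,4,w=1), (3,5,w=3); sum of weights 1 + 1 + 3 + 1 + 3 = 9)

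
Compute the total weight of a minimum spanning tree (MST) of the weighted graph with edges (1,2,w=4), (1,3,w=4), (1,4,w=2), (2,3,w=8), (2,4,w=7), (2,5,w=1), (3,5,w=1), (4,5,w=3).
7 (MST edges: (1,4,w=2), (2,5,w=1), (3,5,w=1), (4,5,w=3); sum of weights 2 + 1 + 1 + 3 = 7)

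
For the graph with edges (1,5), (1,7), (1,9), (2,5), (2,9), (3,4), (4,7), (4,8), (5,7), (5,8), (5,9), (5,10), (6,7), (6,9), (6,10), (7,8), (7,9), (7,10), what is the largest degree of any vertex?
7 (attained at vertex 7)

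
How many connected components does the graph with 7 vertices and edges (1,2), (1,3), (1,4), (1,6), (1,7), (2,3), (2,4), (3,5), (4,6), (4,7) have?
1 (components: {1, 2, 3, 4, 5, 6, 7})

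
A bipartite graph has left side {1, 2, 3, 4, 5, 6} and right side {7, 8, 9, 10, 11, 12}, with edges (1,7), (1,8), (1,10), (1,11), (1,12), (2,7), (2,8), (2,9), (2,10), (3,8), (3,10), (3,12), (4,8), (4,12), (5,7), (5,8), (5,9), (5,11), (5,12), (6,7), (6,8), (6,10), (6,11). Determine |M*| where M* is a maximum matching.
6 (matching: (1,12), (2,7), (3,10), (4,8), (5,9), (6,11); upper bound min(|L|,|R|) = min(6,6) = 6)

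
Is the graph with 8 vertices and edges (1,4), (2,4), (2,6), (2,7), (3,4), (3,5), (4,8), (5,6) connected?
Yes (BFS from 1 visits [1, 4, 2, 3, 8, 6, 7, 5] — all 8 vertices reached)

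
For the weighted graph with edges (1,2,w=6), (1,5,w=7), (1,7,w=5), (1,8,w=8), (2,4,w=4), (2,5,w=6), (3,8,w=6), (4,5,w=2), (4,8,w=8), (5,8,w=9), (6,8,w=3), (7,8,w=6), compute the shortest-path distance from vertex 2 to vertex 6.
15 (path: 2 -> 4 -> 8 -> 6; weights 4 + 8 + 3 = 15)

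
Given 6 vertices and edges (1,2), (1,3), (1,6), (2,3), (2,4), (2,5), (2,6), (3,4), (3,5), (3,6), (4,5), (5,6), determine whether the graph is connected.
Yes (BFS from 1 visits [1, 2, 3, 6, 4, 5] — all 6 vertices reached)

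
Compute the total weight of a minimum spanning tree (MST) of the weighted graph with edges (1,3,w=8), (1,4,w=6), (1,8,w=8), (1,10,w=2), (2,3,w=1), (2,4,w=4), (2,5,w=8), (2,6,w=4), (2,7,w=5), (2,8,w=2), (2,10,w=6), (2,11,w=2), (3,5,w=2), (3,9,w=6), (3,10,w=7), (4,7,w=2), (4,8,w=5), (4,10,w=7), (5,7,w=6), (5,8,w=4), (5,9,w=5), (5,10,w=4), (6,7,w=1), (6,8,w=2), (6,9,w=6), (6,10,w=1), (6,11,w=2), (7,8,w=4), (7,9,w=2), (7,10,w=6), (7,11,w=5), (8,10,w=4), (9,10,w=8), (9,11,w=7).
17 (MST edges: (1,10,w=2), (2,3,w=1), (2,8,w=2), (2,11,w=2), (3,5,w=2), (4,7,w=2), (6,7,w=1), (6,8,w=2), (6,10,w=1), (7,9,w=2); sum of weights 2 + 1 + 2 + 2 + 2 + 2 + 1 + 2 + 1 + 2 = 17)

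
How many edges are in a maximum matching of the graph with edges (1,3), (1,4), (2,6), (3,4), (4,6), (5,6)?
2 (matching: (3,4), (5,6); upper bound floor(n/2) = floor(6/2) = 3)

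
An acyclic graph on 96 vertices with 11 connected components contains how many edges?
85 (Each of the 11 component trees on V_i vertices has V_i - 1 edges; summing gives V - C = 96 - 11 = 85)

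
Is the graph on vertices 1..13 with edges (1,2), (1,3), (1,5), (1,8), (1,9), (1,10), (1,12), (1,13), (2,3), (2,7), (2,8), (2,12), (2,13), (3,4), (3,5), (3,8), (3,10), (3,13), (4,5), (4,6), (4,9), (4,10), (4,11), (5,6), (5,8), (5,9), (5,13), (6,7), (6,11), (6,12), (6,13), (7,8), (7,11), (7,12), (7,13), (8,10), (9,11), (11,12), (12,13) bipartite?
No (odd cycle of length 3: 8 -> 1 -> 3 -> 8)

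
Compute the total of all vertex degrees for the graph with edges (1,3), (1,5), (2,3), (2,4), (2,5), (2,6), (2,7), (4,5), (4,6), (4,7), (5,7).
22 (handshake: sum of degrees = 2|E| = 2 x 11 = 22)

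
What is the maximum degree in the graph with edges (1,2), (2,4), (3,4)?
2 (attained at vertices 2, 4)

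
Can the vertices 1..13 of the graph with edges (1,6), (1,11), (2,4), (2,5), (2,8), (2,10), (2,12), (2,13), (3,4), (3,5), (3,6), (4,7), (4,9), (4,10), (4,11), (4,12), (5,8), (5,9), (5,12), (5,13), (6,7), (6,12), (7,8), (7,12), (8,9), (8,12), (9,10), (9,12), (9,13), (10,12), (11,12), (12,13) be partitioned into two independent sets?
No (odd cycle of length 5: 7 -> 6 -> 1 -> 11 -> 4 -> 7)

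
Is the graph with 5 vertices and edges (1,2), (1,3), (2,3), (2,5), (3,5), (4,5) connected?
Yes (BFS from 1 visits [1, 2, 3, 5, 4] — all 5 vertices reached)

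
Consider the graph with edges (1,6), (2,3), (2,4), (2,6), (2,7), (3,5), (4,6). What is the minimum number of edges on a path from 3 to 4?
2 (path: 3 -> 2 -> 4, 2 edges)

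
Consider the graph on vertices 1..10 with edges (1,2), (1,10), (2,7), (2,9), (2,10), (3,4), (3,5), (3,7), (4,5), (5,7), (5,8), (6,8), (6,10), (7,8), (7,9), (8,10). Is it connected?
Yes (BFS from 1 visits [1, 2, 10, 7, 9, 6, 8, 3, 5, 4] — all 10 vertices reached)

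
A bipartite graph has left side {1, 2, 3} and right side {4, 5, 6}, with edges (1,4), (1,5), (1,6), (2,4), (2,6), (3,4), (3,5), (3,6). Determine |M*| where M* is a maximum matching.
3 (matching: (1,6), (2,4), (3,5); upper bound min(|L|,|R|) = min(3,3) = 3)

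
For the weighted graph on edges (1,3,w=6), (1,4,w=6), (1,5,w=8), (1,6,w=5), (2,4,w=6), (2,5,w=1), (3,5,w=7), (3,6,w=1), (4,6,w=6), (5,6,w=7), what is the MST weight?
19 (MST edges: (1,4,w=6), (1,6,w=5), (2,4,w=6), (2,5,w=1), (3,6,w=1); sum of weights 6 + 5 + 6 + 1 + 1 = 19)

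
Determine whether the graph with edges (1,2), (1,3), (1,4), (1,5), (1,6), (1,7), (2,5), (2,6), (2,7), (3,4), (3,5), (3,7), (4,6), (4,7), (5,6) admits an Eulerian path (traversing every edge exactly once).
Yes — and in fact it has an Eulerian circuit (the graph is connected and all 7 vertices have even degree)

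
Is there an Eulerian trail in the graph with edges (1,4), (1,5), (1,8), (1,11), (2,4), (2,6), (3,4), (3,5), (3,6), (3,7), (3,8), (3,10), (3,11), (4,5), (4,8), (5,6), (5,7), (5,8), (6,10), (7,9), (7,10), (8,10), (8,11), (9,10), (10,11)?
Yes (the graph is connected and exactly 2 vertices have odd degree: {3, 4}; any Eulerian path must start and end at those)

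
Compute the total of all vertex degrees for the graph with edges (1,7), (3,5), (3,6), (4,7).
8 (handshake: sum of degrees = 2|E| = 2 x 4 = 8)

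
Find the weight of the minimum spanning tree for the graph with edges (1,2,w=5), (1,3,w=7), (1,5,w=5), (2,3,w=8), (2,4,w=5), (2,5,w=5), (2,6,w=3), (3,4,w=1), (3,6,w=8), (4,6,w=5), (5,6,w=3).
17 (MST edges: (1,5,w=5), (2,4,w=5), (2,6,w=3), (3,4,w=1), (5,6,w=3); sum of weights 5 + 5 + 3 + 1 + 3 = 17)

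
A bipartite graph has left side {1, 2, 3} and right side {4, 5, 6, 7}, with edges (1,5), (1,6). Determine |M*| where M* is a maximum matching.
1 (matching: (1,6); upper bound min(|L|,|R|) = min(3,4) = 3)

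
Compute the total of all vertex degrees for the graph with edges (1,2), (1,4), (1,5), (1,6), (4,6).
10 (handshake: sum of degrees = 2|E| = 2 x 5 = 10)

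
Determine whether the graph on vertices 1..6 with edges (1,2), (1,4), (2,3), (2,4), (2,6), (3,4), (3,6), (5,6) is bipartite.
No (odd cycle of length 3: 2 -> 1 -> 4 -> 2)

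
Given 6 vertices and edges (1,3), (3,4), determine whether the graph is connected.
No, it has 4 components: {1, 3, 4}, {2}, {5}, {6}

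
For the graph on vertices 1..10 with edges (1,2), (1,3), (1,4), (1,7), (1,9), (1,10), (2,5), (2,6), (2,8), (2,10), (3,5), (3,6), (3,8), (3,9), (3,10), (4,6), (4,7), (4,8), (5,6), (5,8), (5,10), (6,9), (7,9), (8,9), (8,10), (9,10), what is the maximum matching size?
5 (matching: (1,9), (2,8), (3,10), (4,7), (5,6); upper bound floor(n/2) = floor(10/2) = 5)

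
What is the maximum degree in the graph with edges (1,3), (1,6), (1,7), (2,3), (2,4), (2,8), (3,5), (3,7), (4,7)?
4 (attained at vertex 3)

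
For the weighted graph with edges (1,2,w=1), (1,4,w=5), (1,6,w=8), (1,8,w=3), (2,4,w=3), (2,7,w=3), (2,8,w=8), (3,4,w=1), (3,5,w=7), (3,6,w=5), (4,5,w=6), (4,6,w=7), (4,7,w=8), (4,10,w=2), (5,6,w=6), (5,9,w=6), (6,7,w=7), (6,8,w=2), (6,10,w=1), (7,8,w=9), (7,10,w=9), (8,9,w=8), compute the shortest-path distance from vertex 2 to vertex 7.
3 (path: 2 -> 7; weights 3 = 3)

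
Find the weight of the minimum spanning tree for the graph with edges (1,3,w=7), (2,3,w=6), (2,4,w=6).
19 (MST edges: (1,3,w=7), (2,3,w=6), (2,4,w=6); sum of weights 7 + 6 + 6 = 19)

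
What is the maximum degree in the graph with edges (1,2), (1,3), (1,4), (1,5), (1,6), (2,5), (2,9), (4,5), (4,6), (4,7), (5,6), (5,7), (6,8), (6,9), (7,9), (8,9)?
5 (attained at vertices 1, 5, 6)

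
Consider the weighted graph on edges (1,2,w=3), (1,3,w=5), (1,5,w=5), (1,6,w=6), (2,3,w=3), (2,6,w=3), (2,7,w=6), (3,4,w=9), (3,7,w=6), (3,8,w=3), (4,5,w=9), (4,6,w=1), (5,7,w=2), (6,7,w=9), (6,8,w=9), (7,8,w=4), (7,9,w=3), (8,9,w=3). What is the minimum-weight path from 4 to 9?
13 (path: 4 -> 6 -> 7 -> 9; weights 1 + 9 + 3 = 13)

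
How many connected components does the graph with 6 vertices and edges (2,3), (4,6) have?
4 (components: {1}, {2, 3}, {4, 6}, {5})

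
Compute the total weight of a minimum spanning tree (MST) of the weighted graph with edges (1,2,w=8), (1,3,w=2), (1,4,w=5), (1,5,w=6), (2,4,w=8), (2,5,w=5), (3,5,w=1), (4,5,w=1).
9 (MST edges: (1,3,w=2), (2,5,w=5), (3,5,w=1), (4,5,w=1); sum of weights 2 + 5 + 1 + 1 = 9)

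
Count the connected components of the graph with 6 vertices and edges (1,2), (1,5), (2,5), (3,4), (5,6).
2 (components: {1, 2, 5, 6}, {3, 4})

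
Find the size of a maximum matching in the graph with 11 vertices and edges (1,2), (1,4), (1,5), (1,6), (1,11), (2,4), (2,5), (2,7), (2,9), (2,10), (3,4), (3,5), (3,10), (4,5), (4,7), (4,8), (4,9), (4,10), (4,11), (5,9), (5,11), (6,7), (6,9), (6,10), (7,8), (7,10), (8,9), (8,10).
5 (matching: (1,6), (2,9), (4,8), (5,11), (7,10); upper bound floor(n/2) = floor(11/2) = 5)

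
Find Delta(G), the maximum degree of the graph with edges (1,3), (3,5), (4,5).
2 (attained at vertices 3, 5)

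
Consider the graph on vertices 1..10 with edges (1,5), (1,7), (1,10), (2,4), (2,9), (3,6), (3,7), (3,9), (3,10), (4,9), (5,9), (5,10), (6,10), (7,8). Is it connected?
Yes (BFS from 1 visits [1, 5, 7, 10, 9, 3, 8, 6, 2, 4] — all 10 vertices reached)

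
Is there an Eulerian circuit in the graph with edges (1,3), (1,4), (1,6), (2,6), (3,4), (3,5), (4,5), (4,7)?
No (4 vertices have odd degree: {1, 2, 3, 7}; Eulerian circuit requires 0)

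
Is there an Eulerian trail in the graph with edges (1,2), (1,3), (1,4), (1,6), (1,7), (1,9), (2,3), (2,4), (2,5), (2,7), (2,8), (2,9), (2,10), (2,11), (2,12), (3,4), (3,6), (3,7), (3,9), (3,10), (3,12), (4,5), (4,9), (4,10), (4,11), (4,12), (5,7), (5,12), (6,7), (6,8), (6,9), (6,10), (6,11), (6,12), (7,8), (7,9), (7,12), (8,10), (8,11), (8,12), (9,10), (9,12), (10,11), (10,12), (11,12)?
Yes — and in fact it has an Eulerian circuit (the graph is connected and all 12 vertices have even degree)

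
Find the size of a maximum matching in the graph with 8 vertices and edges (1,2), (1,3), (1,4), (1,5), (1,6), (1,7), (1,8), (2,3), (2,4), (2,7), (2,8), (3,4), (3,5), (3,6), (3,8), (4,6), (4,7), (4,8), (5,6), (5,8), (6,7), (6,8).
4 (matching: (1,8), (2,4), (3,5), (6,7); upper bound floor(n/2) = floor(8/2) = 4)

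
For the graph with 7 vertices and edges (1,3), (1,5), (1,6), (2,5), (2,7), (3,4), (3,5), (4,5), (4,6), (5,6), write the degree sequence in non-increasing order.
[5, 3, 3, 3, 3, 2, 1] (degrees: deg(1)=3, deg(2)=2, deg(3)=3, deg(4)=3, deg(5)=5, deg(6)=3, deg(7)=1)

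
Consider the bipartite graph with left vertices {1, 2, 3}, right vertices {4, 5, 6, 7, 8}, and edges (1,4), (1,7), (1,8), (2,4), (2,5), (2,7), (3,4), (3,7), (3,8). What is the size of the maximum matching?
3 (matching: (1,8), (2,5), (3,7); upper bound min(|L|,|R|) = min(3,5) = 3)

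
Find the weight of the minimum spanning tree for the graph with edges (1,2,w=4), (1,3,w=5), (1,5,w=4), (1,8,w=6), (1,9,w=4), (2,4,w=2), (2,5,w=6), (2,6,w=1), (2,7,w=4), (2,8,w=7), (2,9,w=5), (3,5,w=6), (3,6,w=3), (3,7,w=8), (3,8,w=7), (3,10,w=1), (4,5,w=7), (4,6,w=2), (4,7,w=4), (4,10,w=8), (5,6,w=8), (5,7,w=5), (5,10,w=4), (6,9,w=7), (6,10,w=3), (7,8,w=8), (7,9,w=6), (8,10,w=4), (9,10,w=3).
26 (MST edges: (1,2,w=4), (1,5,w=4), (2,4,w=2), (2,6,w=1), (2,7,w=4), (3,6,w=3), (3,10,w=1), (8,10,w=4), (9,10,w=3); sum of weights 4 + 4 + 2 + 1 + 4 + 3 + 1 + 4 + 3 = 26)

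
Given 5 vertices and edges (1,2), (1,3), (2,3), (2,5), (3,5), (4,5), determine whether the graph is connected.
Yes (BFS from 1 visits [1, 2, 3, 5, 4] — all 5 vertices reached)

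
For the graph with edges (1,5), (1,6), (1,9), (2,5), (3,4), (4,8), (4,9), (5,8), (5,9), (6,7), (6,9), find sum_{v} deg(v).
22 (handshake: sum of degrees = 2|E| = 2 x 11 = 22)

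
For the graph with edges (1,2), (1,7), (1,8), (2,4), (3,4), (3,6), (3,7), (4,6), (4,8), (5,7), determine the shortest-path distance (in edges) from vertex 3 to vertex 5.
2 (path: 3 -> 7 -> 5, 2 edges)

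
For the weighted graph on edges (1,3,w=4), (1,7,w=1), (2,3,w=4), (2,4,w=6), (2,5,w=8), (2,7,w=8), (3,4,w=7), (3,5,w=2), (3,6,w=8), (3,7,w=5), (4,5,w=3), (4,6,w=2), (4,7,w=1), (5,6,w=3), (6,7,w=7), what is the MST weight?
13 (MST edges: (1,7,w=1), (2,3,w=4), (3,5,w=2), (4,5,w=3), (4,6,w=2), (4,7,w=1); sum of weights 1 + 4 + 2 + 3 + 2 + 1 = 13)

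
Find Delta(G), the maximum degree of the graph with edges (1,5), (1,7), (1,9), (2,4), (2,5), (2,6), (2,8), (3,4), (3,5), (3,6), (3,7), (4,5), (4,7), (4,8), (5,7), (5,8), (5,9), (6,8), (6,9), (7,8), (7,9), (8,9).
7 (attained at vertex 5)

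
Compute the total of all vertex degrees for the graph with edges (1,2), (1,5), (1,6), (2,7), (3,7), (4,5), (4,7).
14 (handshake: sum of degrees = 2|E| = 2 x 7 = 14)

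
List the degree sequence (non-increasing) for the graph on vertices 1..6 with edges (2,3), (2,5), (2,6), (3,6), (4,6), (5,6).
[4, 3, 2, 2, 1, 0] (degrees: deg(1)=0, deg(2)=3, deg(3)=2, deg(4)=1, deg(5)=2, deg(6)=4)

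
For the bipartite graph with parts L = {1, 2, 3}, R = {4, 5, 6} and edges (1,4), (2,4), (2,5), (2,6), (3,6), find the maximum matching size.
3 (matching: (1,4), (2,5), (3,6); upper bound min(|L|,|R|) = min(3,3) = 3)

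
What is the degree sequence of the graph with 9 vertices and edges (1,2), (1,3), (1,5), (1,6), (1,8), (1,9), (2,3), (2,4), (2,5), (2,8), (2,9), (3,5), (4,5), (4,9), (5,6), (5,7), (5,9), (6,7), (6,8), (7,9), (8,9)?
[7, 6, 6, 6, 4, 4, 3, 3, 3] (degrees: deg(1)=6, deg(2)=6, deg(3)=3, deg(4)=3, deg(5)=7, deg(6)=4, deg(7)=3, deg(8)=4, deg(9)=6)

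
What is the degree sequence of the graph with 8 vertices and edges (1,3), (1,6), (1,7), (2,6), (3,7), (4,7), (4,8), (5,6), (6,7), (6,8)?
[5, 4, 3, 2, 2, 2, 1, 1] (degrees: deg(1)=3, deg(2)=1, deg(3)=2, deg(4)=2, deg(5)=1, deg(6)=5, deg(7)=4, deg(8)=2)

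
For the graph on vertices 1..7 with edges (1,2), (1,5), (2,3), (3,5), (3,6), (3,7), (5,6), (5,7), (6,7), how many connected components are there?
2 (components: {1, 2, 3, 5, 6, 7}, {4})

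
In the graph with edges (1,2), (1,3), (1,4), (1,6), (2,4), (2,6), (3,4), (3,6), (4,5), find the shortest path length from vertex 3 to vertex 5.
2 (path: 3 -> 4 -> 5, 2 edges)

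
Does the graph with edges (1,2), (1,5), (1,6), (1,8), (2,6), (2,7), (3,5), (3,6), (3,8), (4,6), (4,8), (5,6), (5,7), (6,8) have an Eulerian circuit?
No (2 vertices have odd degree: {2, 3}; Eulerian circuit requires 0)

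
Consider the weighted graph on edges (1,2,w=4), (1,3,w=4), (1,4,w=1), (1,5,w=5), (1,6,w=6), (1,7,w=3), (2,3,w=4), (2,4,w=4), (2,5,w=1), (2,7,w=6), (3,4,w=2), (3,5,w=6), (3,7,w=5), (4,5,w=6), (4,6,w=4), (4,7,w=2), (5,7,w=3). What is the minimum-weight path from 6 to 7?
6 (path: 6 -> 4 -> 7; weights 4 + 2 = 6)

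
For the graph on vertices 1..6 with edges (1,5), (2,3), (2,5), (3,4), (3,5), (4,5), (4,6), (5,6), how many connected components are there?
1 (components: {1, 2, 3, 4, 5, 6})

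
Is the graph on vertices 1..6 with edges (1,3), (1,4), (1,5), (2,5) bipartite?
Yes. Partition: {1, 2, 6}, {3, 4, 5}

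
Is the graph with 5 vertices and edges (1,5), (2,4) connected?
No, it has 3 components: {1, 5}, {2, 4}, {3}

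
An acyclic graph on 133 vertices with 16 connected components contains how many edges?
117 (Each of the 16 component trees on V_i vertices has V_i - 1 edges; summing gives V - C = 133 - 16 = 117)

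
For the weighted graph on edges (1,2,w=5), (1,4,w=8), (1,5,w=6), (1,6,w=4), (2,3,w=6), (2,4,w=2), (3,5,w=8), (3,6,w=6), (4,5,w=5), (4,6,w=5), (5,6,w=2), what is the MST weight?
19 (MST edges: (1,2,w=5), (1,6,w=4), (2,3,w=6), (2,4,w=2), (5,6,w=2); sum of weights 5 + 4 + 6 + 2 + 2 = 19)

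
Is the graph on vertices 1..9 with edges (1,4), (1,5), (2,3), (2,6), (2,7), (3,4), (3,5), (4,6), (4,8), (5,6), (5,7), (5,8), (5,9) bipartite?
Yes. Partition: {1, 3, 6, 7, 8, 9}, {2, 4, 5}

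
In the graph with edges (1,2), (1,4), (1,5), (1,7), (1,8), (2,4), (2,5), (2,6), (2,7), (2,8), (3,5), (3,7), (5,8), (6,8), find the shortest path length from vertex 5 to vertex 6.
2 (path: 5 -> 8 -> 6, 2 edges)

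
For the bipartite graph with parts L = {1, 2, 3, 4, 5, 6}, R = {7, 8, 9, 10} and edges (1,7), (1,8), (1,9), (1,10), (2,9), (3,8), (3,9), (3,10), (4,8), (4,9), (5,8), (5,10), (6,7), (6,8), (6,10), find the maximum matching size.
4 (matching: (1,10), (2,9), (3,8), (6,7); upper bound min(|L|,|R|) = min(6,4) = 4)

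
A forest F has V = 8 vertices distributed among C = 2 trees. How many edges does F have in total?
6 (Each of the 2 component trees on V_i vertices has V_i - 1 edges; summing gives V - C = 8 - 2 = 6)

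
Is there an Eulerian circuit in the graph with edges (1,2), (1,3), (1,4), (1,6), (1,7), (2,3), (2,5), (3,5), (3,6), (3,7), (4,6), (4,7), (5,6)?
No (6 vertices have odd degree: {1, 2, 3, 4, 5, 7}; Eulerian circuit requires 0)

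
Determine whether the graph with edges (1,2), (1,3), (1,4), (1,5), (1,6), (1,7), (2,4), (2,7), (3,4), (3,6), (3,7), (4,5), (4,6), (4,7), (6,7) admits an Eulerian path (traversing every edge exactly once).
Yes (the graph is connected and exactly 2 vertices have odd degree: {2, 7}; any Eulerian path must start and end at those)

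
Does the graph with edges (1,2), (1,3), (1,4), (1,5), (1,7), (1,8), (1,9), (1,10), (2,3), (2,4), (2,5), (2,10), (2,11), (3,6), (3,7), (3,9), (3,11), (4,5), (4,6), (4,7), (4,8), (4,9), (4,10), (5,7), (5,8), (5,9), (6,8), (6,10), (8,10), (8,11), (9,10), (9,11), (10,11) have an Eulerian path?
Yes (the graph is connected and exactly 2 vertices have odd degree: {10, 11}; any Eulerian path must start and end at those)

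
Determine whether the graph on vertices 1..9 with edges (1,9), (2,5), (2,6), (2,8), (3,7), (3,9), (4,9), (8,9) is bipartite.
Yes. Partition: {1, 3, 4, 5, 6, 8}, {2, 7, 9}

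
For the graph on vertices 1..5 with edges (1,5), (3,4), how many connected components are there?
3 (components: {1, 5}, {2}, {3, 4})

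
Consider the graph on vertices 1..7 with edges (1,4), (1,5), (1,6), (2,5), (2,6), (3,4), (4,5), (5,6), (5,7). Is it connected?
Yes (BFS from 1 visits [1, 4, 5, 6, 3, 2, 7] — all 7 vertices reached)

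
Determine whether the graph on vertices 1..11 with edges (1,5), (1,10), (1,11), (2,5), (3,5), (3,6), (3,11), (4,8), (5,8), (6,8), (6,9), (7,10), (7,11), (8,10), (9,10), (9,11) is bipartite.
Yes. Partition: {1, 2, 3, 7, 8, 9}, {4, 5, 6, 10, 11}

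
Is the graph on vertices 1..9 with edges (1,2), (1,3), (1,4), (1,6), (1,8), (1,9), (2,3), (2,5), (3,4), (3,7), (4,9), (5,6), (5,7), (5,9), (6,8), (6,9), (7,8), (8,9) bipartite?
No (odd cycle of length 3: 8 -> 1 -> 6 -> 8)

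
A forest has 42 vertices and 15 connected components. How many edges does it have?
27 (Each of the 15 component trees on V_i vertices has V_i - 1 edges; summing gives V - C = 42 - 15 = 27)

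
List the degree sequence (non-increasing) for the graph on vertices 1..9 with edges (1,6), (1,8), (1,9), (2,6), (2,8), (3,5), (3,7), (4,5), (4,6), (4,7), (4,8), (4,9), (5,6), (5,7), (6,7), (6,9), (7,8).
[6, 5, 5, 4, 4, 3, 3, 2, 2] (degrees: deg(1)=3, deg(2)=2, deg(3)=2, deg(4)=5, deg(5)=4, deg(6)=6, deg(7)=5, deg(8)=4, deg(9)=3)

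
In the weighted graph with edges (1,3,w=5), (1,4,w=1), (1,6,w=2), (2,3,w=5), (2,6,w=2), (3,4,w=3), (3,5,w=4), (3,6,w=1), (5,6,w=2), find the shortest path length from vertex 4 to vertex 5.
5 (path: 4 -> 1 -> 6 -> 5; weights 1 + 2 + 2 = 5)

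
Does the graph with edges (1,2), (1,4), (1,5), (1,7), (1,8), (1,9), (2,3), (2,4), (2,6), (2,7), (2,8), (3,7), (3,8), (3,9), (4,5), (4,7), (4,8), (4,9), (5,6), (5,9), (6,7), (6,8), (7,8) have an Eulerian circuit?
Yes (the graph is connected and all 9 vertices have even degree)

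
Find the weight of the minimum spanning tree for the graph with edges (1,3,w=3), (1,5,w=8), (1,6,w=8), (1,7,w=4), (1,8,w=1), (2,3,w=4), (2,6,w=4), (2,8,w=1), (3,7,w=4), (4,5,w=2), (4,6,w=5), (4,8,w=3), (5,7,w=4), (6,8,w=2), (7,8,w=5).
16 (MST edges: (1,3,w=3), (1,7,w=4), (1,8,w=1), (2,8,w=1), (4,5,w=2), (4,8,w=3), (6,8,w=2); sum of weights 3 + 4 + 1 + 1 + 2 + 3 + 2 = 16)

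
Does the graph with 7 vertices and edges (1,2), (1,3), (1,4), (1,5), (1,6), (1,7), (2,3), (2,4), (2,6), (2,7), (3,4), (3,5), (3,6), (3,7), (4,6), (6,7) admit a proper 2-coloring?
No (odd cycle of length 3: 5 -> 1 -> 3 -> 5)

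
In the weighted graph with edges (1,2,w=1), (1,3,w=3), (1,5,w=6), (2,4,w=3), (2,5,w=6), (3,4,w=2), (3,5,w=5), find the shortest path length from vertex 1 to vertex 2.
1 (path: 1 -> 2; weights 1 = 1)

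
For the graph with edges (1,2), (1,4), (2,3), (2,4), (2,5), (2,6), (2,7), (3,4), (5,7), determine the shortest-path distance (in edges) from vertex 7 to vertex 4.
2 (path: 7 -> 2 -> 4, 2 edges)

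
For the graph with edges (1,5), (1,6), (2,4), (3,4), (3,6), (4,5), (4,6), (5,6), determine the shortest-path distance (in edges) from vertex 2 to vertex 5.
2 (path: 2 -> 4 -> 5, 2 edges)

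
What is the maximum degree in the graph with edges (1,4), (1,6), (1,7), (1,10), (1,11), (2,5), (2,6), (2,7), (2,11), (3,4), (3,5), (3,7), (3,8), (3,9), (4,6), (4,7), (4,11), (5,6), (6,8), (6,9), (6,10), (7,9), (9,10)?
7 (attained at vertex 6)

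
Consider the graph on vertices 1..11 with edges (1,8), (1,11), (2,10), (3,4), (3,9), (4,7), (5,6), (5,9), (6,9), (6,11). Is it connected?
No, it has 2 components: {1, 3, 4, 5, 6, 7, 8, 9, 11}, {2, 10}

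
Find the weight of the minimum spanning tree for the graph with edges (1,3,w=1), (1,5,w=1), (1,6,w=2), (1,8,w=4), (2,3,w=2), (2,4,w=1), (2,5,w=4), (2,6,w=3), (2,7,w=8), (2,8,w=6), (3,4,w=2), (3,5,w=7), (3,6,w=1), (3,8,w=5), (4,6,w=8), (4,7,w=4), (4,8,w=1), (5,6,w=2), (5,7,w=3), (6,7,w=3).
10 (MST edges: (1,3,w=1), (1,5,w=1), (2,3,w=2), (2,4,w=1), (3,6,w=1), (4,8,w=1), (5,7,w=3); sum of weights 1 + 1 + 2 + 1 + 1 + 1 + 3 = 10)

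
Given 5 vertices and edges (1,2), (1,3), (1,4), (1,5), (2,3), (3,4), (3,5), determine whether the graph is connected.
Yes (BFS from 1 visits [1, 2, 3, 4, 5] — all 5 vertices reached)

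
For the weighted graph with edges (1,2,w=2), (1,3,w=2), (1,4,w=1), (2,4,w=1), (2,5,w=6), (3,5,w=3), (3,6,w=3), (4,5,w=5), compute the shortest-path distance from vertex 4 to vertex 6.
6 (path: 4 -> 1 -> 3 -> 6; weights 1 + 2 + 3 = 6)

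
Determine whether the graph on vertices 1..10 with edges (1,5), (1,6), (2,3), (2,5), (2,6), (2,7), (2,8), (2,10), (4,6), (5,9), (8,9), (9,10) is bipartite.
Yes. Partition: {1, 2, 4, 9}, {3, 5, 6, 7, 8, 10}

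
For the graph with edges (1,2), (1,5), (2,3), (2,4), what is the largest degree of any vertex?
3 (attained at vertex 2)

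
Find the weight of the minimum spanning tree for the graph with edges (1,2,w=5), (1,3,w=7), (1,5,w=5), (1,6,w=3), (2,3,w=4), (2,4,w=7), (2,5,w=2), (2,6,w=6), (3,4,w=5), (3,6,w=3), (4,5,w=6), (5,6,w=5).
17 (MST edges: (1,6,w=3), (2,3,w=4), (2,5,w=2), (3,4,w=5), (3,6,w=3); sum of weights 3 + 4 + 2 + 5 + 3 = 17)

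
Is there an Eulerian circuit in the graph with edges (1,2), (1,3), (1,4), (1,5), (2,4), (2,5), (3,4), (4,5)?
No (2 vertices have odd degree: {2, 5}; Eulerian circuit requires 0)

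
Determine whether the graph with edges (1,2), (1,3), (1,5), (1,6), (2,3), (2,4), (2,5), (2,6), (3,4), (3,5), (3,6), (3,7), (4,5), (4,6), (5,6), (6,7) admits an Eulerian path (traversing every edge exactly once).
Yes (the graph is connected and exactly 2 vertices have odd degree: {2, 5}; any Eulerian path must start and end at those)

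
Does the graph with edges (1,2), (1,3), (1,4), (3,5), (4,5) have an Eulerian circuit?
No (2 vertices have odd degree: {1, 2}; Eulerian circuit requires 0)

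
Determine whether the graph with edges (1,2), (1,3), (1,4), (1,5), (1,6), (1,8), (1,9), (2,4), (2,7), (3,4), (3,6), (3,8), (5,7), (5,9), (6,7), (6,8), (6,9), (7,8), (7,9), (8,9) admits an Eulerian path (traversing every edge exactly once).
No (8 vertices have odd degree: {1, 2, 4, 5, 6, 7, 8, 9}; Eulerian path requires 0 or 2)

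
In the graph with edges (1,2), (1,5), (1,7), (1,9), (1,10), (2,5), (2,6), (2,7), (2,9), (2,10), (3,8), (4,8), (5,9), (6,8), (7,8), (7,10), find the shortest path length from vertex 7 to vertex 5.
2 (path: 7 -> 1 -> 5, 2 edges)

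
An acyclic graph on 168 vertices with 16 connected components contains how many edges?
152 (Each of the 16 component trees on V_i vertices has V_i - 1 edges; summing gives V - C = 168 - 16 = 152)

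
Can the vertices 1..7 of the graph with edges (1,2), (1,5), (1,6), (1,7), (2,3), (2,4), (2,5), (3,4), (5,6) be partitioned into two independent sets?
No (odd cycle of length 3: 2 -> 1 -> 5 -> 2)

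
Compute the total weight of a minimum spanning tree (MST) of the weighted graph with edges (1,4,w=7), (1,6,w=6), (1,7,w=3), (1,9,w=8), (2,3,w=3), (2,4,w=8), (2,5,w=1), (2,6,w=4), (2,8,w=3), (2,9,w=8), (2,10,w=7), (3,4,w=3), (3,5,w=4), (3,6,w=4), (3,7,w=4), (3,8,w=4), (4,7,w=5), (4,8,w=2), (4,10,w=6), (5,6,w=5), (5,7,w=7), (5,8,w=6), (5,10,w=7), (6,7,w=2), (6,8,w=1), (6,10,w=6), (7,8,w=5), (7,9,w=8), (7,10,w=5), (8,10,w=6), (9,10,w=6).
26 (MST edges: (1,7,w=3), (2,3,w=3), (2,5,w=1), (2,8,w=3), (4,8,w=2), (6,7,w=2), (6,8,w=1), (7,10,w=5), (9,10,w=6); sum of weights 3 + 3 + 1 + 3 + 2 + 2 + 1 + 5 + 6 = 26)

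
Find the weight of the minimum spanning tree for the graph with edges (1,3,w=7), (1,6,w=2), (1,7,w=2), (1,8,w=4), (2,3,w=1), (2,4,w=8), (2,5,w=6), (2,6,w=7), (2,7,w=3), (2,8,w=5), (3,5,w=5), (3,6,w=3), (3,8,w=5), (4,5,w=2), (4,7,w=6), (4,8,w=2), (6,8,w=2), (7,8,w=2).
14 (MST edges: (1,6,w=2), (1,7,w=2), (2,3,w=1), (2,7,w=3), (4,5,w=2), (4,8,w=2), (6,8,w=2); sum of weights 2 + 2 + 1 + 3 + 2 + 2 + 2 = 14)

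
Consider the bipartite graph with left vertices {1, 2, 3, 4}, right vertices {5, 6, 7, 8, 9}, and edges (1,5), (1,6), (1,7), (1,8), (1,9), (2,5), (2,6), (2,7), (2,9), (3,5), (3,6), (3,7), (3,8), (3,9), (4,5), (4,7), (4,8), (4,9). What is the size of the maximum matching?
4 (matching: (1,9), (2,7), (3,6), (4,8); upper bound min(|L|,|R|) = min(4,5) = 4)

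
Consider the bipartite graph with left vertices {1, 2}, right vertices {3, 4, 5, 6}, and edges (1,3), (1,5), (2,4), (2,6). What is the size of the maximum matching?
2 (matching: (1,5), (2,6); upper bound min(|L|,|R|) = min(2,4) = 2)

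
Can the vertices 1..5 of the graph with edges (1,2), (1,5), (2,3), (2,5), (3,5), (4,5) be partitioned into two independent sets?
No (odd cycle of length 3: 2 -> 1 -> 5 -> 2)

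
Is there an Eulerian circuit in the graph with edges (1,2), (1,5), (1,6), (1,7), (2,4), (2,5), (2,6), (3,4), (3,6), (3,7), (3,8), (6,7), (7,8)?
Yes (the graph is connected and all 8 vertices have even degree)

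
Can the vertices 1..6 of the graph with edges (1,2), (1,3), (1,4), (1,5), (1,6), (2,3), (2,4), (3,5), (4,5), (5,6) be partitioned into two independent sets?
No (odd cycle of length 3: 6 -> 1 -> 5 -> 6)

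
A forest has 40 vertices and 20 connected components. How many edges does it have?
20 (Each of the 20 component trees on V_i vertices has V_i - 1 edges; summing gives V - C = 40 - 20 = 20)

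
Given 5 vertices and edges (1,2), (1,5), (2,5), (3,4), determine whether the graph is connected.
No, it has 2 components: {1, 2, 5}, {3, 4}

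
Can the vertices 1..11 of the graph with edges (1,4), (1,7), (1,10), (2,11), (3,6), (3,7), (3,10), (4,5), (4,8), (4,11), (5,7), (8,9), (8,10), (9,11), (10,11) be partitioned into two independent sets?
Yes. Partition: {1, 3, 5, 8, 11}, {2, 4, 6, 7, 9, 10}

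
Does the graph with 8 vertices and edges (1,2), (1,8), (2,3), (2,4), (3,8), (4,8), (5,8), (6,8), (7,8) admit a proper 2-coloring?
Yes. Partition: {1, 3, 4, 5, 6, 7}, {2, 8}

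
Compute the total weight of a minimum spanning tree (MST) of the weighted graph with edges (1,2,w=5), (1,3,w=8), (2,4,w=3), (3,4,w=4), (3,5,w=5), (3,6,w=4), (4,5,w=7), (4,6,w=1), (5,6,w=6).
18 (MST edges: (1,2,w=5), (2,4,w=3), (3,4,w=4), (3,5,w=5), (4,6,w=1); sum of weights 5 + 3 + 4 + 5 + 1 = 18)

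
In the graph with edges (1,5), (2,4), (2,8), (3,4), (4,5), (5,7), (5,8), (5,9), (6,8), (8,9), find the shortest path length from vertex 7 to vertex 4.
2 (path: 7 -> 5 -> 4, 2 edges)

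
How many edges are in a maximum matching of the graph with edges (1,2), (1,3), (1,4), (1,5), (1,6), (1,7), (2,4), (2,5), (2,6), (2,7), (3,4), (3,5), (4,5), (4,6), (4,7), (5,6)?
3 (matching: (1,7), (2,6), (3,5); upper bound floor(n/2) = floor(7/2) = 3)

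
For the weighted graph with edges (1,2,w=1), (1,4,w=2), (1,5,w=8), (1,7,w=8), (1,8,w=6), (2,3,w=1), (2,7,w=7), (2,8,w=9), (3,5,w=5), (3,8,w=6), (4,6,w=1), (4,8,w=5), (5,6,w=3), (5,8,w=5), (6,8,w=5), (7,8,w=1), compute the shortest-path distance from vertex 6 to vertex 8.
5 (path: 6 -> 8; weights 5 = 5)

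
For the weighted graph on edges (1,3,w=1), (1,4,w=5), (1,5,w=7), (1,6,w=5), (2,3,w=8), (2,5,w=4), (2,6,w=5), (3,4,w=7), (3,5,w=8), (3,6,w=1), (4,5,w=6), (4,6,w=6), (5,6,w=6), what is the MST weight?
16 (MST edges: (1,3,w=1), (1,4,w=5), (2,5,w=4), (2,6,w=5), (3,6,w=1); sum of weights 1 + 5 + 4 + 5 + 1 = 16)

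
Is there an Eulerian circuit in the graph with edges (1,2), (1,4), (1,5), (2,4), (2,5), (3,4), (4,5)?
No (4 vertices have odd degree: {1, 2, 3, 5}; Eulerian circuit requires 0)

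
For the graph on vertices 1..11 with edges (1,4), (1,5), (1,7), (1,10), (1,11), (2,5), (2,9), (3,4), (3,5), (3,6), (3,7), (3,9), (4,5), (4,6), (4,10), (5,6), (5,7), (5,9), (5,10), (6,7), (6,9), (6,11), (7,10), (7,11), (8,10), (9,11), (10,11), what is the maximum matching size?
5 (matching: (1,11), (3,7), (4,5), (6,9), (8,10); upper bound floor(n/2) = floor(11/2) = 5)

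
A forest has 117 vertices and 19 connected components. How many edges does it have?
98 (Each of the 19 component trees on V_i vertices has V_i - 1 edges; summing gives V - C = 117 - 19 = 98)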